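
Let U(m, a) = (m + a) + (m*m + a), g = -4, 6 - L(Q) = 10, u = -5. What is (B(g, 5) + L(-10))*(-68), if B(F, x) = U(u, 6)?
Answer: -1904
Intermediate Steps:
L(Q) = -4 (L(Q) = 6 - 1*10 = 6 - 10 = -4)
U(m, a) = m + m² + 2*a (U(m, a) = (a + m) + (m² + a) = (a + m) + (a + m²) = m + m² + 2*a)
B(F, x) = 32 (B(F, x) = -5 + (-5)² + 2*6 = -5 + 25 + 12 = 32)
(B(g, 5) + L(-10))*(-68) = (32 - 4)*(-68) = 28*(-68) = -1904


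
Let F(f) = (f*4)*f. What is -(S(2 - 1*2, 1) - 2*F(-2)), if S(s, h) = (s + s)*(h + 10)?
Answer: 32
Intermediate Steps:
F(f) = 4*f² (F(f) = (4*f)*f = 4*f²)
S(s, h) = 2*s*(10 + h) (S(s, h) = (2*s)*(10 + h) = 2*s*(10 + h))
-(S(2 - 1*2, 1) - 2*F(-2)) = -(2*(2 - 1*2)*(10 + 1) - 8*(-2)²) = -(2*(2 - 2)*11 - 8*4) = -(2*0*11 - 2*16) = -(0 - 32) = -1*(-32) = 32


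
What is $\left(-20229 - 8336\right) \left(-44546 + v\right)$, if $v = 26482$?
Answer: $515998160$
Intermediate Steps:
$\left(-20229 - 8336\right) \left(-44546 + v\right) = \left(-20229 - 8336\right) \left(-44546 + 26482\right) = \left(-28565\right) \left(-18064\right) = 515998160$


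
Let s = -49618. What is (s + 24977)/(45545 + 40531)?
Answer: -24641/86076 ≈ -0.28627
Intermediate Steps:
(s + 24977)/(45545 + 40531) = (-49618 + 24977)/(45545 + 40531) = -24641/86076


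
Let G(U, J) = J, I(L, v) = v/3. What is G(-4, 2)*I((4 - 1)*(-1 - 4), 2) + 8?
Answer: 28/3 ≈ 9.3333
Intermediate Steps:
I(L, v) = v/3 (I(L, v) = v*(⅓) = v/3)
G(-4, 2)*I((4 - 1)*(-1 - 4), 2) + 8 = 2*((⅓)*2) + 8 = 2*(⅔) + 8 = 4/3 + 8 = 28/3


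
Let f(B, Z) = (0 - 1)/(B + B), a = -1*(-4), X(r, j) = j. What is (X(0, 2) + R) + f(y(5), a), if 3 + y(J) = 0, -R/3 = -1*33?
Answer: 607/6 ≈ 101.17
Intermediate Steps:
R = 99 (R = -(-3)*33 = -3*(-33) = 99)
y(J) = -3 (y(J) = -3 + 0 = -3)
a = 4
f(B, Z) = -1/(2*B)
(X(0, 2) + R) + f(y(5), a) = (2 + 99) - 1/2/(-3) = 101 - 1/2*(-1/3) = 101 + 1/6 = 607/6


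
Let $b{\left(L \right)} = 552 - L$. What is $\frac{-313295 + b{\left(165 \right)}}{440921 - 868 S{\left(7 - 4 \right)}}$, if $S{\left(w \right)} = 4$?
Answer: $- \frac{312908}{437449} \approx -0.7153$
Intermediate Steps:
$\frac{-313295 + b{\left(165 \right)}}{440921 - 868 S{\left(7 - 4 \right)}} = \frac{-313295 + \left(552 - 165\right)}{440921 - 3472} = \frac{-313295 + 387}{437449} = \left(-312908\right) \frac{1}{437449} = - \frac{312908}{437449}$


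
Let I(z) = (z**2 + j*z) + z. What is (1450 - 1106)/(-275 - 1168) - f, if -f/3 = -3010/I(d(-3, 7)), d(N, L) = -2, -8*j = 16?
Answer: -2172059/1443 ≈ -1505.2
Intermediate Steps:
j = -2 (j = -1/8*16 = -2)
I(z) = z**2 - z (I(z) = (z**2 - 2*z) + z = z**2 - z)
f = 1505 (f = -(-9030)/((-2*(-1 - 2))) = -(-9030)/((-2*(-3))) = -(-9030)/6 = -3*(-1505/3) = 1505)
(1450 - 1106)/(-275 - 1168) - f = (1450 - 1106)/(-275 - 1168) - 1*1505 = 344/(-1443) - 1505 = 344*(-1/1443) - 1505 = -344/1443 - 1505 = -2172059/1443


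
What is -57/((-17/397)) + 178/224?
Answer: 2535961/1904 ≈ 1331.9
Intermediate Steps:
-57/((-17/397)) + 178/224 = -57/((-17*1/397)) + 178*(1/224) = -57/(-17/397) + 89/112 = -57*(-397/17) + 89/112 = 22629/17 + 89/112 = 2535961/1904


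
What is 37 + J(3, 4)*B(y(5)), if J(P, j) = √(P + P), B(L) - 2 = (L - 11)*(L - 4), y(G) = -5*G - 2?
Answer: 37 + 1180*√6 ≈ 2927.4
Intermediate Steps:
y(G) = -2 - 5*G
B(L) = 2 + (-11 + L)*(-4 + L) (B(L) = 2 + (L - 11)*(L - 4) = 2 + (-11 + L)*(-4 + L))
J(P, j) = √2*√P (J(P, j) = √(2*P) = √2*√P)
37 + J(3, 4)*B(y(5)) = 37 + (√2*√3)*(46 + (-2 - 5*5)² - 15*(-2 - 5*5)) = 37 + √6*(46 + (-2 - 25)² - 15*(-2 - 25)) = 37 + √6*(46 + (-27)² - 15*(-27)) = 37 + √6*(46 + 729 + 405) = 37 + √6*1180 = 37 + 1180*√6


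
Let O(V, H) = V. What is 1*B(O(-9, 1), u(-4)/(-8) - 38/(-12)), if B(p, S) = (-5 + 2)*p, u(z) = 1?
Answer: 27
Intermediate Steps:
B(p, S) = -3*p
1*B(O(-9, 1), u(-4)/(-8) - 38/(-12)) = 1*(-3*(-9)) = 1*27 = 27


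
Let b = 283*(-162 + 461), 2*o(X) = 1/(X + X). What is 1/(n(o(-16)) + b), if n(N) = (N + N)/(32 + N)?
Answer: 2047/173210997 ≈ 1.1818e-5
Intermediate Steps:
o(X) = 1/(4*X) (o(X) = 1/(2*(X + X)) = 1/(2*((2*X))) = (1/(2*X))/2 = 1/(4*X))
n(N) = 2*N/(32 + N) (n(N) = (2*N)/(32 + N) = 2*N/(32 + N))
b = 84617 (b = 283*299 = 84617)
1/(n(o(-16)) + b) = 1/(2*((¼)/(-16))/(32 + (¼)/(-16)) + 84617) = 1/(2*((¼)*(-1/16))/(32 + (¼)*(-1/16)) + 84617) = 1/(2*(-1/64)/(32 - 1/64) + 84617) = 1/(2*(-1/64)/(2047/64) + 84617) = 1/(2*(-1/64)*(64/2047) + 84617) = 1/(-2/2047 + 84617) = 1/(173210997/2047) = 2047/173210997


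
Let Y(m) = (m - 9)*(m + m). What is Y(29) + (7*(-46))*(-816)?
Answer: 263912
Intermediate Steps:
Y(m) = 2*m*(-9 + m) (Y(m) = (-9 + m)*(2*m) = 2*m*(-9 + m))
Y(29) + (7*(-46))*(-816) = 2*29*(-9 + 29) + (7*(-46))*(-816) = 2*29*20 - 322*(-816) = 1160 + 262752 = 263912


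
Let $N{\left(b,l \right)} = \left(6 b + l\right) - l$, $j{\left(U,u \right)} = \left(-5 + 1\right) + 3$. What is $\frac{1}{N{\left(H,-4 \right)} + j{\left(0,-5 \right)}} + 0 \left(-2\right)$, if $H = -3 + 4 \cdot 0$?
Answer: $- \frac{1}{19} \approx -0.052632$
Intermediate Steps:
$H = -3$ ($H = -3 + 0 = -3$)
$j{\left(U,u \right)} = -1$ ($j{\left(U,u \right)} = -4 + 3 = -1$)
$N{\left(b,l \right)} = 6 b$ ($N{\left(b,l \right)} = \left(l + 6 b\right) - l = 6 b$)
$\frac{1}{N{\left(H,-4 \right)} + j{\left(0,-5 \right)}} + 0 \left(-2\right) = \frac{1}{6 \left(-3\right) - 1} + 0 \left(-2\right) = \frac{1}{-18 - 1} + 0 = \frac{1}{-19} + 0 = - \frac{1}{19} + 0 = - \frac{1}{19}$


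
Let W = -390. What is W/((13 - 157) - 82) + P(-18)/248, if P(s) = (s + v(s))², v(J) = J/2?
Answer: 130737/28024 ≈ 4.6652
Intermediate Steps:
v(J) = J/2 (v(J) = J*(½) = J/2)
P(s) = 9*s²/4 (P(s) = (s + s/2)² = (3*s/2)² = 9*s²/4)
W/((13 - 157) - 82) + P(-18)/248 = -390/((13 - 157) - 82) + ((9/4)*(-18)²)/248 = -390/(-144 - 82) + ((9/4)*324)*(1/248) = -390/(-226) + 729*(1/248) = -390*(-1/226) + 729/248 = 195/113 + 729/248 = 130737/28024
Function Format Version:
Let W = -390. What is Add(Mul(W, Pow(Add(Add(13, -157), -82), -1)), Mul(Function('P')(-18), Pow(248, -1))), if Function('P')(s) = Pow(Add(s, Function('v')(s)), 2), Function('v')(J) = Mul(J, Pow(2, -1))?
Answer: Rational(130737, 28024) ≈ 4.6652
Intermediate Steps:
Function('v')(J) = Mul(Rational(1, 2), J) (Function('v')(J) = Mul(J, Rational(1, 2)) = Mul(Rational(1, 2), J))
Function('P')(s) = Mul(Rational(9, 4), Pow(s, 2)) (Function('P')(s) = Pow(Add(s, Mul(Rational(1, 2), s)), 2) = Pow(Mul(Rational(3, 2), s), 2) = Mul(Rational(9, 4), Pow(s, 2)))
Add(Mul(W, Pow(Add(Add(13, -157), -82), -1)), Mul(Function('P')(-18), Pow(248, -1))) = Add(Mul(-390, Pow(Add(Add(13, -157), -82), -1)), Mul(Mul(Rational(9, 4), Pow(-18, 2)), Pow(248, -1))) = Add(Mul(-390, Pow(Add(-144, -82), -1)), Mul(Mul(Rational(9, 4), 324), Rational(1, 248))) = Add(Mul(-390, Pow(-226, -1)), Mul(729, Rational(1, 248))) = Add(Mul(-390, Rational(-1, 226)), Rational(729, 248)) = Add(Rational(195, 113), Rational(729, 248)) = Rational(130737, 28024)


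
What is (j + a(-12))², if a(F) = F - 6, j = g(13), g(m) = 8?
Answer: 100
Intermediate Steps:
j = 8
a(F) = -6 + F
(j + a(-12))² = (8 + (-6 - 12))² = (8 - 18)² = (-10)² = 100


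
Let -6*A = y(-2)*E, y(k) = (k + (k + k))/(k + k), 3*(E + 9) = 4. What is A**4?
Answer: 279841/20736 ≈ 13.495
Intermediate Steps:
E = -23/3 (E = -9 + (1/3)*4 = -9 + 4/3 = -23/3 ≈ -7.6667)
y(k) = 3/2 (y(k) = (k + 2*k)/((2*k)) = (3*k)*(1/(2*k)) = 3/2)
A = 23/12 (A = -(-23)/(4*3) = -1/6*(-23/2) = 23/12 ≈ 1.9167)
A**4 = (23/12)**4 = 279841/20736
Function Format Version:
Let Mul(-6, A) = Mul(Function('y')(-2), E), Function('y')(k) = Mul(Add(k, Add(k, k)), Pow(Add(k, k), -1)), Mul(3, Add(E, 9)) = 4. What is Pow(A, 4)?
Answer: Rational(279841, 20736) ≈ 13.495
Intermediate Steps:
E = Rational(-23, 3) (E = Add(-9, Mul(Rational(1, 3), 4)) = Add(-9, Rational(4, 3)) = Rational(-23, 3) ≈ -7.6667)
Function('y')(k) = Rational(3, 2) (Function('y')(k) = Mul(Add(k, Mul(2, k)), Pow(Mul(2, k), -1)) = Mul(Mul(3, k), Mul(Rational(1, 2), Pow(k, -1))) = Rational(3, 2))
A = Rational(23, 12) (A = Mul(Rational(-1, 6), Mul(Rational(3, 2), Rational(-23, 3))) = Mul(Rational(-1, 6), Rational(-23, 2)) = Rational(23, 12) ≈ 1.9167)
Pow(A, 4) = Pow(Rational(23, 12), 4) = Rational(279841, 20736)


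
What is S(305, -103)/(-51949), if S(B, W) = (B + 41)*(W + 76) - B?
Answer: 9647/51949 ≈ 0.18570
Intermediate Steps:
S(B, W) = -B + (41 + B)*(76 + W) (S(B, W) = (41 + B)*(76 + W) - B = -B + (41 + B)*(76 + W))
S(305, -103)/(-51949) = (3116 + 41*(-103) + 75*305 + 305*(-103))/(-51949) = (3116 - 4223 + 22875 - 31415)*(-1/51949) = -9647*(-1/51949) = 9647/51949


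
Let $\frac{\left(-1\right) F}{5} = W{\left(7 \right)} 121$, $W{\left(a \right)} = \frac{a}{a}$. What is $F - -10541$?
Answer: $9936$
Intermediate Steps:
$W{\left(a \right)} = 1$
$F = -605$ ($F = - 5 \cdot 1 \cdot 121 = \left(-5\right) 121 = -605$)
$F - -10541 = -605 - -10541 = -605 + 10541 = 9936$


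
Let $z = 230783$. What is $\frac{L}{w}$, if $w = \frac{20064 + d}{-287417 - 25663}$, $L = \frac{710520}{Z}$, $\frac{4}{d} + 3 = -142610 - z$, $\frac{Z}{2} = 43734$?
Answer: $- \frac{346090797662640}{2730392829563} \approx -126.75$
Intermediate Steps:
$Z = 87468$ ($Z = 2 \cdot 43734 = 87468$)
$d = - \frac{1}{93349}$ ($d = \frac{4}{-3 - 373393} = \frac{4}{-373396} = 4 \left(- \frac{1}{373396}\right) = - \frac{1}{93349} \approx -1.0712 \cdot 10^{-5}$)
$L = \frac{59210}{7289}$ ($L = \frac{710520}{87468} = 710520 \cdot \frac{1}{87468} = \frac{59210}{7289} \approx 8.1232$)
$w = - \frac{374590867}{5845140984}$ ($w = \frac{20064 - \frac{1}{93349}}{-287417 - 25663} = \frac{1872954335}{93349 \left(-313080\right)} = \frac{1872954335}{93349} \left(- \frac{1}{313080}\right) = - \frac{374590867}{5845140984} \approx -0.064086$)
$\frac{L}{w} = \frac{59210}{7289 \left(- \frac{374590867}{5845140984}\right)} = \frac{59210}{7289} \left(- \frac{5845140984}{374590867}\right) = - \frac{346090797662640}{2730392829563}$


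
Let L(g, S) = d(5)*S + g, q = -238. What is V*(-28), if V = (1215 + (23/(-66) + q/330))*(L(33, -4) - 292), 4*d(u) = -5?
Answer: 1424522932/165 ≈ 8.6335e+6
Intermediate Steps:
d(u) = -5/4 (d(u) = (¼)*(-5) = -5/4)
L(g, S) = g - 5*S/4 (L(g, S) = -5*S/4 + g = g - 5*S/4)
V = -50875819/165 (V = (1215 + (23/(-66) - 238/330))*((33 - 5/4*(-4)) - 292) = (1215 + (23*(-1/66) - 238*1/330))*((33 + 5) - 292) = (1215 + (-23/66 - 119/165))*(38 - 292) = (1215 - 353/330)*(-254) = (400597/330)*(-254) = -50875819/165 ≈ -3.0834e+5)
V*(-28) = -50875819/165*(-28) = 1424522932/165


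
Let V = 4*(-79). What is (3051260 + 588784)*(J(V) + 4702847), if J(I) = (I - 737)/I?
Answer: 1352367988657755/79 ≈ 1.7119e+13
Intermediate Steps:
V = -316
J(I) = (-737 + I)/I
(3051260 + 588784)*(J(V) + 4702847) = (3051260 + 588784)*((-737 - 316)/(-316) + 4702847) = 3640044*(-1/316*(-1053) + 4702847) = 3640044*(1053/316 + 4702847) = 3640044*(1486100705/316) = 1352367988657755/79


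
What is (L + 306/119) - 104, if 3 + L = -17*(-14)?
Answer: 935/7 ≈ 133.57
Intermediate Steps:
L = 235 (L = -3 - 17*(-14) = -3 + 238 = 235)
(L + 306/119) - 104 = (235 + 306/119) - 104 = (235 + 306*(1/119)) - 104 = (235 + 18/7) - 104 = 1663/7 - 104 = 935/7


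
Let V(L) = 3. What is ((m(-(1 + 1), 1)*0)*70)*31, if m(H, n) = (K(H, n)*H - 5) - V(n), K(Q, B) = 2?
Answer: 0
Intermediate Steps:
m(H, n) = -8 + 2*H (m(H, n) = (2*H - 5) - 1*3 = (-5 + 2*H) - 3 = -8 + 2*H)
((m(-(1 + 1), 1)*0)*70)*31 = (((-8 + 2*(-(1 + 1)))*0)*70)*31 = (((-8 + 2*(-1*2))*0)*70)*31 = (((-8 + 2*(-2))*0)*70)*31 = (((-8 - 4)*0)*70)*31 = (-12*0*70)*31 = (0*70)*31 = 0*31 = 0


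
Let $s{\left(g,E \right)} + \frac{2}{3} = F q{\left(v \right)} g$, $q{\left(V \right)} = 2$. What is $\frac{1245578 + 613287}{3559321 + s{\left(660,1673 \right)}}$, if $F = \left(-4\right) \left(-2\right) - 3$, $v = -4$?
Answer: $\frac{5576595}{10697761} \approx 0.52129$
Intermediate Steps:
$F = 5$ ($F = 8 - 3 = 5$)
$s{\left(g,E \right)} = - \frac{2}{3} + 10 g$ ($s{\left(g,E \right)} = - \frac{2}{3} + 5 \cdot 2 g = - \frac{2}{3} + 10 g$)
$\frac{1245578 + 613287}{3559321 + s{\left(660,1673 \right)}} = \frac{1245578 + 613287}{3559321 + \left(- \frac{2}{3} + 10 \cdot 660\right)} = \frac{1858865}{3559321 + \left(- \frac{2}{3} + 6600\right)} = \frac{1858865}{3559321 + \frac{19798}{3}} = \frac{1858865}{\frac{10697761}{3}} = 1858865 \cdot \frac{3}{10697761} = \frac{5576595}{10697761}$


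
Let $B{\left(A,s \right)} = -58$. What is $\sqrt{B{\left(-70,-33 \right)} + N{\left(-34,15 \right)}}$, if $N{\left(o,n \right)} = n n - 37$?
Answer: $\sqrt{130} \approx 11.402$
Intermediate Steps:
$N{\left(o,n \right)} = -37 + n^{2}$ ($N{\left(o,n \right)} = n^{2} - 37 = -37 + n^{2}$)
$\sqrt{B{\left(-70,-33 \right)} + N{\left(-34,15 \right)}} = \sqrt{-58 - \left(37 - 15^{2}\right)} = \sqrt{-58 + \left(-37 + 225\right)} = \sqrt{-58 + 188} = \sqrt{130}$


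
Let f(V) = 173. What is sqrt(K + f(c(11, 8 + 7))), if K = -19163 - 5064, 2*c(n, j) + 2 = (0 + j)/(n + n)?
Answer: I*sqrt(24054) ≈ 155.09*I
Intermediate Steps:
c(n, j) = -1 + j/(4*n) (c(n, j) = -1 + ((0 + j)/(n + n))/2 = -1 + (j/((2*n)))/2 = -1 + (j*(1/(2*n)))/2 = -1 + (j/(2*n))/2 = -1 + j/(4*n))
K = -24227
sqrt(K + f(c(11, 8 + 7))) = sqrt(-24227 + 173) = sqrt(-24054) = I*sqrt(24054)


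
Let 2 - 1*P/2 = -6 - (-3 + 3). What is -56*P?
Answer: -896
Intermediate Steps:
P = 16 (P = 4 - 2*(-6 - (-3 + 3)) = 4 - 2*(-6 - 1*0) = 4 - 2*(-6 + 0) = 4 - 2*(-6) = 4 + 12 = 16)
-56*P = -56*16 = -896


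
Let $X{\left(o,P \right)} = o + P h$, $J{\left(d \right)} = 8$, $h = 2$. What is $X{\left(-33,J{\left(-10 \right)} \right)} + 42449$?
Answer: $42432$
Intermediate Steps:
$X{\left(o,P \right)} = o + 2 P$ ($X{\left(o,P \right)} = o + P 2 = o + 2 P$)
$X{\left(-33,J{\left(-10 \right)} \right)} + 42449 = \left(-33 + 2 \cdot 8\right) + 42449 = \left(-33 + 16\right) + 42449 = -17 + 42449 = 42432$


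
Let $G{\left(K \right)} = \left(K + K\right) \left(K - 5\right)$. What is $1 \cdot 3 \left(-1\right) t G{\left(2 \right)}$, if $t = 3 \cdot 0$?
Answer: $0$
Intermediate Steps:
$t = 0$
$G{\left(K \right)} = 2 K \left(-5 + K\right)$
$1 \cdot 3 \left(-1\right) t G{\left(2 \right)} = 1 \cdot 3 \left(-1\right) 0 \cdot 2 \cdot 2 \left(-5 + 2\right) = 1 \left(\left(-3\right) 0\right) 2 \cdot 2 \left(-3\right) = 1 \cdot 0 \left(-12\right) = 0 \left(-12\right) = 0$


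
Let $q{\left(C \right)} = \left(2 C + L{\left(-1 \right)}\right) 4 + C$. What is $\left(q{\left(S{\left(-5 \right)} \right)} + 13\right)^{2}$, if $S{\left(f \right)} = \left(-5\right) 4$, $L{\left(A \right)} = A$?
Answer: $29241$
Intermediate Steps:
$S{\left(f \right)} = -20$
$q{\left(C \right)} = -4 + 9 C$ ($q{\left(C \right)} = \left(2 C - 1\right) 4 + C = \left(-1 + 2 C\right) 4 + C = \left(-4 + 8 C\right) + C = -4 + 9 C$)
$\left(q{\left(S{\left(-5 \right)} \right)} + 13\right)^{2} = \left(\left(-4 + 9 \left(-20\right)\right) + 13\right)^{2} = \left(\left(-4 - 180\right) + 13\right)^{2} = \left(-184 + 13\right)^{2} = \left(-171\right)^{2} = 29241$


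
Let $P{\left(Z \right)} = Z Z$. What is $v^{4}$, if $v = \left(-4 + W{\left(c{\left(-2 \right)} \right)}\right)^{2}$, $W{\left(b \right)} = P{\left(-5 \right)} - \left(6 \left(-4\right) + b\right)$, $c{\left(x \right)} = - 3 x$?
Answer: $5352009260481$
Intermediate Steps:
$P{\left(Z \right)} = Z^{2}$
$W{\left(b \right)} = 49 - b$ ($W{\left(b \right)} = \left(-5\right)^{2} - \left(6 \left(-4\right) + b\right) = 25 - \left(-24 + b\right) = 49 - b$)
$v = 1521$ ($v = \left(-4 + \left(49 - \left(-3\right) \left(-2\right)\right)\right)^{2} = \left(-4 + \left(49 - 6\right)\right)^{2} = \left(-4 + 43\right)^{2} = 39^{2} = 1521$)
$v^{4} = 1521^{4} = 5352009260481$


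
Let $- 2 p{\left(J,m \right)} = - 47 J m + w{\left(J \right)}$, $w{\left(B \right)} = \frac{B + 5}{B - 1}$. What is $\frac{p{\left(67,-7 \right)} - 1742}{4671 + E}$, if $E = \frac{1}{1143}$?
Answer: $- \frac{320964687}{117456988} \approx -2.7326$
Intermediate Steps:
$w{\left(B \right)} = \frac{5 + B}{-1 + B}$
$E = \frac{1}{1143} \approx 0.00087489$
$p{\left(J,m \right)} = - \frac{5 + J}{2 \left(-1 + J\right)} + \frac{47 J m}{2}$ ($p{\left(J,m \right)} = - \frac{- 47 J m + \frac{5 + J}{-1 + J}}{2} = - \frac{\frac{5 + J}{-1 + J} - 47 J m}{2} = - \frac{5 + J}{2 \left(-1 + J\right)} + \frac{47 J m}{2}$)
$\frac{p{\left(67,-7 \right)} - 1742}{4671 + E} = \frac{\frac{-5 - 67 + 47 \cdot 67 \left(-7\right) \left(-1 + 67\right)}{2 \left(-1 + 67\right)} - 1742}{4671 + \frac{1}{1143}} = \frac{\frac{-5 - 67 + 47 \cdot 67 \left(-7\right) 66}{2 \cdot 66} - 1742}{\frac{5338954}{1143}} = \left(\frac{1}{2} \cdot \frac{1}{66} \left(-5 - 67 - 1454838\right) - 1742\right) \frac{1143}{5338954} = \left(\frac{1}{2} \cdot \frac{1}{66} \left(-1454910\right) - 1742\right) \frac{1143}{5338954} = \left(- \frac{242485}{22} - 1742\right) \frac{1143}{5338954} = \left(- \frac{280809}{22}\right) \frac{1143}{5338954} = - \frac{320964687}{117456988}$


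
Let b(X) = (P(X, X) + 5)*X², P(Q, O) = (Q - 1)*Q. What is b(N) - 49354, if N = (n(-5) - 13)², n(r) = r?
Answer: 10986423878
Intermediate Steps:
P(Q, O) = Q*(-1 + Q) (P(Q, O) = (-1 + Q)*Q = Q*(-1 + Q))
N = 324 (N = (-5 - 13)² = (-18)² = 324)
b(X) = X²*(5 + X*(-1 + X)) (b(X) = (X*(-1 + X) + 5)*X² = (5 + X*(-1 + X))*X² = X²*(5 + X*(-1 + X)))
b(N) - 49354 = 324²*(5 + 324*(-1 + 324)) - 49354 = 104976*(5 + 324*323) - 49354 = 104976*(5 + 104652) - 49354 = 104976*104657 - 49354 = 10986473232 - 49354 = 10986423878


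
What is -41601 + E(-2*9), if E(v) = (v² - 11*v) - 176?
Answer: -41255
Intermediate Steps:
E(v) = -176 + v² - 11*v
-41601 + E(-2*9) = -41601 + (-176 + (-2*9)² - (-22)*9) = -41601 + (-176 + (-18)² - 11*(-18)) = -41601 + (-176 + 324 + 198) = -41601 + 346 = -41255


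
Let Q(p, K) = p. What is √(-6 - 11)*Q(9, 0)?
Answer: 9*I*√17 ≈ 37.108*I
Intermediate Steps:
√(-6 - 11)*Q(9, 0) = √(-6 - 11)*9 = √(-17)*9 = (I*√17)*9 = 9*I*√17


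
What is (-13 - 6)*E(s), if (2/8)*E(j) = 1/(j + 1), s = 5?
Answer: -38/3 ≈ -12.667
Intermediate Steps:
E(j) = 4/(1 + j) (E(j) = 4/(j + 1) = 4/(1 + j))
(-13 - 6)*E(s) = (-13 - 6)*(4/(1 + 5)) = -76/6 = -19*⅔ = -38/3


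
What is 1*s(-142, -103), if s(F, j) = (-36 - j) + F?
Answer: -75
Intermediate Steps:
s(F, j) = -36 + F - j
1*s(-142, -103) = 1*(-36 - 142 - 1*(-103)) = 1*(-36 - 142 + 103) = 1*(-75) = -75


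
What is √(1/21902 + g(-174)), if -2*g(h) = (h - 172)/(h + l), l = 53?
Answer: 35*I*√67742886/240922 ≈ 1.1957*I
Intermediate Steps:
g(h) = -(-172 + h)/(2*(53 + h)) (g(h) = -(h - 172)/(2*(h + 53)) = -(-172 + h)/(2*(53 + h)))
√(1/21902 + g(-174)) = √(1/21902 + (172 - 1*(-174))/(2*(53 - 174))) = √(1/21902 + (½)*(172 + 174)/(-121)) = √(1/21902 + (½)*(-1/121)*346) = √(1/21902 - 173/121) = √(-3788925/2650142) = 35*I*√67742886/240922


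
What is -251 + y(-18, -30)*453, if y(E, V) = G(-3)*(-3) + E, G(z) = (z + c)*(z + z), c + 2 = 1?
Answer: -41021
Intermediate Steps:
c = -1 (c = -2 + 1 = -1)
G(z) = 2*z*(-1 + z) (G(z) = (z - 1)*(z + z) = (-1 + z)*(2*z) = 2*z*(-1 + z))
y(E, V) = -72 + E (y(E, V) = (2*(-3)*(-1 - 3))*(-3) + E = (2*(-3)*(-4))*(-3) + E = 24*(-3) + E = -72 + E)
-251 + y(-18, -30)*453 = -251 + (-72 - 18)*453 = -251 - 90*453 = -251 - 40770 = -41021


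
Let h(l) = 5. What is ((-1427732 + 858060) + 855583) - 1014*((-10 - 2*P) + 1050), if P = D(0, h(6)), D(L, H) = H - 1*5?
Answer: -768649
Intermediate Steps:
D(L, H) = -5 + H (D(L, H) = H - 5 = -5 + H)
P = 0 (P = -5 + 5 = 0)
((-1427732 + 858060) + 855583) - 1014*((-10 - 2*P) + 1050) = ((-1427732 + 858060) + 855583) - 1014*((-10 - 2*0) + 1050) = (-569672 + 855583) - 1014*((-10 + 0) + 1050) = 285911 - 1014*(-10 + 1050) = 285911 - 1014*1040 = 285911 - 1*1054560 = 285911 - 1054560 = -768649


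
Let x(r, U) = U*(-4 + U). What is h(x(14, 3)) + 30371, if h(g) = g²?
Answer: 30380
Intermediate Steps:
h(x(14, 3)) + 30371 = (3*(-4 + 3))² + 30371 = (3*(-1))² + 30371 = (-3)² + 30371 = 9 + 30371 = 30380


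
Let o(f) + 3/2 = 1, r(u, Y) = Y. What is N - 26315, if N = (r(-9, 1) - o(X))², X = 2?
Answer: -105251/4 ≈ -26313.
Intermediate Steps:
o(f) = -½ (o(f) = -3/2 + 1 = -½)
N = 9/4 (N = (1 - 1*(-½))² = (1 + ½)² = (3/2)² = 9/4 ≈ 2.2500)
N - 26315 = 9/4 - 26315 = -105251/4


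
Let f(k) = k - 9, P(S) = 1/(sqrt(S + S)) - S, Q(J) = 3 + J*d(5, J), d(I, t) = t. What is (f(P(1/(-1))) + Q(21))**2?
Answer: (872 - I*sqrt(2))**2/4 ≈ 1.901e+5 - 616.6*I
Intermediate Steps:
Q(J) = 3 + J**2 (Q(J) = 3 + J*J = 3 + J**2)
P(S) = -S + sqrt(2)/(2*sqrt(S)) (P(S) = 1/(sqrt(2*S)) - S = 1/(sqrt(2)*sqrt(S)) - S = sqrt(2)/(2*sqrt(S)) - S = -S + sqrt(2)/(2*sqrt(S)))
f(k) = -9 + k
(f(P(1/(-1))) + Q(21))**2 = ((-9 + (-1/(-1) + sqrt(2)/(2*sqrt(1/(-1))))) + (3 + 21**2))**2 = ((-9 + (-1*(-1) + sqrt(2)/(2*sqrt(-1)))) + (3 + 441))**2 = ((-9 + (1 + sqrt(2)*(-I)/2)) + 444)**2 = ((-9 + (1 - I*sqrt(2)/2)) + 444)**2 = ((-8 - I*sqrt(2)/2) + 444)**2 = (436 - I*sqrt(2)/2)**2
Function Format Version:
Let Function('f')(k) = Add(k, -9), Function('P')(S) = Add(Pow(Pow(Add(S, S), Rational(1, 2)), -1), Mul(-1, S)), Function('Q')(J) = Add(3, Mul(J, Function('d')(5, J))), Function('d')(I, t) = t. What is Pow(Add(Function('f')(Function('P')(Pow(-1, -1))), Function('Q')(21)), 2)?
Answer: Mul(Rational(1, 4), Pow(Add(872, Mul(-1, I, Pow(2, Rational(1, 2)))), 2)) ≈ Add(1.9010e+5, Mul(-616.60, I))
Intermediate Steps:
Function('Q')(J) = Add(3, Pow(J, 2)) (Function('Q')(J) = Add(3, Mul(J, J)) = Add(3, Pow(J, 2)))
Function('P')(S) = Add(Mul(-1, S), Mul(Rational(1, 2), Pow(2, Rational(1, 2)), Pow(S, Rational(-1, 2)))) (Function('P')(S) = Add(Pow(Pow(Mul(2, S), Rational(1, 2)), -1), Mul(-1, S)) = Add(Pow(Mul(Pow(2, Rational(1, 2)), Pow(S, Rational(1, 2))), -1), Mul(-1, S)) = Add(Mul(Rational(1, 2), Pow(2, Rational(1, 2)), Pow(S, Rational(-1, 2))), Mul(-1, S)) = Add(Mul(-1, S), Mul(Rational(1, 2), Pow(2, Rational(1, 2)), Pow(S, Rational(-1, 2)))))
Function('f')(k) = Add(-9, k)
Pow(Add(Function('f')(Function('P')(Pow(-1, -1))), Function('Q')(21)), 2) = Pow(Add(Add(-9, Add(Mul(-1, Pow(-1, -1)), Mul(Rational(1, 2), Pow(2, Rational(1, 2)), Pow(Pow(-1, -1), Rational(-1, 2))))), Add(3, Pow(21, 2))), 2) = Pow(Add(Add(-9, Add(Mul(-1, -1), Mul(Rational(1, 2), Pow(2, Rational(1, 2)), Pow(-1, Rational(-1, 2))))), Add(3, 441)), 2) = Pow(Add(Add(-9, Add(1, Mul(Rational(1, 2), Pow(2, Rational(1, 2)), Mul(-1, I)))), 444), 2) = Pow(Add(Add(-9, Add(1, Mul(Rational(-1, 2), I, Pow(2, Rational(1, 2))))), 444), 2) = Pow(Add(Add(-8, Mul(Rational(-1, 2), I, Pow(2, Rational(1, 2)))), 444), 2) = Pow(Add(436, Mul(Rational(-1, 2), I, Pow(2, Rational(1, 2)))), 2)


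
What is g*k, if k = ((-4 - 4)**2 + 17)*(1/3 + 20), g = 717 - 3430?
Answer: -4468311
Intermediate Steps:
g = -2713
k = 1647 (k = ((-8)**2 + 17)*(1/3 + 20) = (64 + 17)*(61/3) = 81*(61/3) = 1647)
g*k = -2713*1647 = -4468311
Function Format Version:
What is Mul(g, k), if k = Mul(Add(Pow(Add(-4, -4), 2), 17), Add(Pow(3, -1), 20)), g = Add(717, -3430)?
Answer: -4468311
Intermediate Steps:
g = -2713
k = 1647 (k = Mul(Add(Pow(-8, 2), 17), Add(Rational(1, 3), 20)) = Mul(Add(64, 17), Rational(61, 3)) = Mul(81, Rational(61, 3)) = 1647)
Mul(g, k) = Mul(-2713, 1647) = -4468311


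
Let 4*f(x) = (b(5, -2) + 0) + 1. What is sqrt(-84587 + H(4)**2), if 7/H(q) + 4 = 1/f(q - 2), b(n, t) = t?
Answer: I*sqrt(5413519)/8 ≈ 290.84*I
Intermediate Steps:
f(x) = -1/4 (f(x) = ((-2 + 0) + 1)/4 = (-2 + 1)/4 = (1/4)*(-1) = -1/4)
H(q) = -7/8 (H(q) = 7/(-4 + 1/(-1/4)) = 7/(-4 - 4) = 7/(-8) = 7*(-1/8) = -7/8)
sqrt(-84587 + H(4)**2) = sqrt(-84587 + (-7/8)**2) = sqrt(-84587 + 49/64) = sqrt(-5413519/64) = I*sqrt(5413519)/8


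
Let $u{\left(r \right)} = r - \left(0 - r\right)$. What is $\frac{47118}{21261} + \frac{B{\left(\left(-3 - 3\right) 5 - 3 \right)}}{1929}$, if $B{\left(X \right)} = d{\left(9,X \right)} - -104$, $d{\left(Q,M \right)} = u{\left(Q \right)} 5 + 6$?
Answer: $\frac{31714274}{13670823} \approx 2.3199$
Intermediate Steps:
$u{\left(r \right)} = 2 r$ ($u{\left(r \right)} = r - - r = r + r = 2 r$)
$d{\left(Q,M \right)} = 6 + 10 Q$ ($d{\left(Q,M \right)} = 2 Q 5 + 6 = 10 Q + 6 = 6 + 10 Q$)
$B{\left(X \right)} = 200$ ($B{\left(X \right)} = \left(6 + 10 \cdot 9\right) - -104 = \left(6 + 90\right) + 104 = 96 + 104 = 200$)
$\frac{47118}{21261} + \frac{B{\left(\left(-3 - 3\right) 5 - 3 \right)}}{1929} = \frac{47118}{21261} + \frac{200}{1929} = 47118 \cdot \frac{1}{21261} + 200 \cdot \frac{1}{1929} = \frac{15706}{7087} + \frac{200}{1929} = \frac{31714274}{13670823}$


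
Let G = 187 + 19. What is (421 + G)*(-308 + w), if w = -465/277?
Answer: -53784687/277 ≈ -1.9417e+5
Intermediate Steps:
w = -465/277 (w = -465*1/277 = -465/277 ≈ -1.6787)
G = 206
(421 + G)*(-308 + w) = (421 + 206)*(-308 - 465/277) = 627*(-85781/277) = -53784687/277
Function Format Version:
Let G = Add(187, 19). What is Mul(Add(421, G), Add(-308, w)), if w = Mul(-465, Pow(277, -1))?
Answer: Rational(-53784687, 277) ≈ -1.9417e+5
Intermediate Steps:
w = Rational(-465, 277) (w = Mul(-465, Rational(1, 277)) = Rational(-465, 277) ≈ -1.6787)
G = 206
Mul(Add(421, G), Add(-308, w)) = Mul(Add(421, 206), Add(-308, Rational(-465, 277))) = Mul(627, Rational(-85781, 277)) = Rational(-53784687, 277)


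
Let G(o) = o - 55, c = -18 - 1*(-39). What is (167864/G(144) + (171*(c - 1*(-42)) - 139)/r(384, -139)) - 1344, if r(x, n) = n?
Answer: 5760046/12371 ≈ 465.61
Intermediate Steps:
c = 21 (c = -18 + 39 = 21)
G(o) = -55 + o
(167864/G(144) + (171*(c - 1*(-42)) - 139)/r(384, -139)) - 1344 = (167864/(-55 + 144) + (171*(21 - 1*(-42)) - 139)/(-139)) - 1344 = (167864/89 + (171*(21 + 42) - 139)*(-1/139)) - 1344 = (167864*(1/89) + (171*63 - 139)*(-1/139)) - 1344 = (167864/89 + (10773 - 139)*(-1/139)) - 1344 = (167864/89 + 10634*(-1/139)) - 1344 = (167864/89 - 10634/139) - 1344 = 22386670/12371 - 1344 = 5760046/12371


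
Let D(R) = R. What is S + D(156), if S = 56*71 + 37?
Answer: 4169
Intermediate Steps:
S = 4013 (S = 3976 + 37 = 4013)
S + D(156) = 4013 + 156 = 4169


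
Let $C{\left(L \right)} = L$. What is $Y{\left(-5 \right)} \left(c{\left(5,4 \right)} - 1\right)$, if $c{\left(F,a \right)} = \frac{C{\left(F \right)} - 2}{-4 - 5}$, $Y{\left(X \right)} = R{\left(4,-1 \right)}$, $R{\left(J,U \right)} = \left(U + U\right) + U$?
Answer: $4$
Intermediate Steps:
$R{\left(J,U \right)} = 3 U$ ($R{\left(J,U \right)} = 2 U + U = 3 U$)
$Y{\left(X \right)} = -3$ ($Y{\left(X \right)} = 3 \left(-1\right) = -3$)
$c{\left(F,a \right)} = \frac{2}{9} - \frac{F}{9}$ ($c{\left(F,a \right)} = \frac{F - 2}{-4 - 5} = \frac{-2 + F}{-9} = \left(-2 + F\right) \left(- \frac{1}{9}\right) = \frac{2}{9} - \frac{F}{9}$)
$Y{\left(-5 \right)} \left(c{\left(5,4 \right)} - 1\right) = - 3 \left(\left(\frac{2}{9} - \frac{5}{9}\right) - 1\right) = - 3 \left(- \frac{1}{3} - 1\right) = \left(-3\right) \left(- \frac{4}{3}\right) = 4$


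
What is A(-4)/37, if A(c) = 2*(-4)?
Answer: -8/37 ≈ -0.21622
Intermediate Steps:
A(c) = -8
A(-4)/37 = -8/37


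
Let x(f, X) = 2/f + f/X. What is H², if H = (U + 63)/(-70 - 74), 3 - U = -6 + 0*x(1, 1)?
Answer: ¼ ≈ 0.25000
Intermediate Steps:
U = 9 (U = 3 - (-6 + 0*(2/1 + 1/1)) = 3 - (-6 + 0*(2*1 + 1*1)) = 3 - (-6 + 0*(2 + 1)) = 3 - (-6 + 0*3) = 3 - (-6 + 0) = 3 - 1*(-6) = 3 + 6 = 9)
H = -½ (H = (9 + 63)/(-70 - 74) = 72/(-144) = 72*(-1/144) = -½ ≈ -0.50000)
H² = (-½)² = ¼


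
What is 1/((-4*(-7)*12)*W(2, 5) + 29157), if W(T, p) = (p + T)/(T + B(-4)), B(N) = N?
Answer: 1/27981 ≈ 3.5739e-5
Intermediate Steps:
W(T, p) = (T + p)/(-4 + T) (W(T, p) = (p + T)/(T - 4) = (T + p)/(-4 + T))
1/((-4*(-7)*12)*W(2, 5) + 29157) = 1/((-4*(-7)*12)*((2 + 5)/(-4 + 2)) + 29157) = 1/((28*12)*(7/(-2)) + 29157) = 1/(336*(-½*7) + 29157) = 1/(336*(-7/2) + 29157) = 1/(-1176 + 29157) = 1/27981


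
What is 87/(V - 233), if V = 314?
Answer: 29/27 ≈ 1.0741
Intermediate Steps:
87/(V - 233) = 87/(314 - 233) = 87/81 = 87*(1/81) = 29/27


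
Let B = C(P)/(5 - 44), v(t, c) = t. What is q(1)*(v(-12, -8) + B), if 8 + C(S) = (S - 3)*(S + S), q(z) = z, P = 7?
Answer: -172/13 ≈ -13.231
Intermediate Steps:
C(S) = -8 + 2*S*(-3 + S) (C(S) = -8 + (S - 3)*(S + S) = -8 + (-3 + S)*(2*S) = -8 + 2*S*(-3 + S))
B = -16/13 (B = (-8 - 6*7 + 2*7**2)/(5 - 44) = (-8 - 42 + 2*49)/(-39) = (-8 - 42 + 98)*(-1/39) = 48*(-1/39) = -16/13 ≈ -1.2308)
q(1)*(v(-12, -8) + B) = 1*(-12 - 16/13) = 1*(-172/13) = -172/13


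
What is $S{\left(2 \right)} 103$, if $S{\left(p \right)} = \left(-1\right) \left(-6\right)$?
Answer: $618$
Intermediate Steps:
$S{\left(p \right)} = 6$
$S{\left(2 \right)} 103 = 6 \cdot 103 = 618$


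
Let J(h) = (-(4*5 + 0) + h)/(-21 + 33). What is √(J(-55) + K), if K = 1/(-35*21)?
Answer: I*√275685/210 ≈ 2.5003*I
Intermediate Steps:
K = -1/735 (K = 1/(-735) = -1/735 ≈ -0.0013605)
J(h) = -5/3 + h/12 (J(h) = (-(20 + 0) + h)/12 = (-1*20 + h)*(1/12) = (-20 + h)*(1/12) = -5/3 + h/12)
√(J(-55) + K) = √((-5/3 + (1/12)*(-55)) - 1/735) = √((-5/3 - 55/12) - 1/735) = √(-25/4 - 1/735) = √(-18379/2940) = I*√275685/210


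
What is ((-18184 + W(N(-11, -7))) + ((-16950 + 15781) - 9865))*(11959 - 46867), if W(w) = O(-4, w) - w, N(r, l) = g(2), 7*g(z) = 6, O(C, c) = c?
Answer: 1019941944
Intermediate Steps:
g(z) = 6/7 (g(z) = (⅐)*6 = 6/7)
N(r, l) = 6/7
W(w) = 0 (W(w) = w - w = 0)
((-18184 + W(N(-11, -7))) + ((-16950 + 15781) - 9865))*(11959 - 46867) = ((-18184 + 0) + ((-16950 + 15781) - 9865))*(11959 - 46867) = (-18184 + (-1169 - 9865))*(-34908) = (-18184 - 11034)*(-34908) = -29218*(-34908) = 1019941944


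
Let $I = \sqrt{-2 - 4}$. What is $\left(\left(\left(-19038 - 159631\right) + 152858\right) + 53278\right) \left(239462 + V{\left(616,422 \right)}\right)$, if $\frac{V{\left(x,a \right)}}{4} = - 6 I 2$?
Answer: $6577302754 - 1318416 i \sqrt{6} \approx 6.5773 \cdot 10^{9} - 3.2294 \cdot 10^{6} i$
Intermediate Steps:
$I = i \sqrt{6}$ ($I = \sqrt{-6} = i \sqrt{6} \approx 2.4495 i$)
$V{\left(x,a \right)} = - 48 i \sqrt{6}$ ($V{\left(x,a \right)} = 4 - 6 i \sqrt{6} \cdot 2 = 4 \left(- 12 i \sqrt{6}\right) = - 48 i \sqrt{6}$)
$\left(\left(\left(-19038 - 159631\right) + 152858\right) + 53278\right) \left(239462 + V{\left(616,422 \right)}\right) = \left(\left(\left(-19038 - 159631\right) + 152858\right) + 53278\right) \left(239462 - 48 i \sqrt{6}\right) = \left(\left(-178669 + 152858\right) + 53278\right) \left(239462 - 48 i \sqrt{6}\right) = \left(-25811 + 53278\right) \left(239462 - 48 i \sqrt{6}\right) = 27467 \left(239462 - 48 i \sqrt{6}\right) = 6577302754 - 1318416 i \sqrt{6}$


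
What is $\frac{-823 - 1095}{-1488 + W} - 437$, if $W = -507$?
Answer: $- \frac{124271}{285} \approx -436.04$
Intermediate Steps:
$\frac{-823 - 1095}{-1488 + W} - 437 = \frac{-823 - 1095}{-1488 - 507} - 437 = - \frac{1918}{-1995} - 437 = \left(-1918\right) \left(- \frac{1}{1995}\right) - 437 = \frac{274}{285} - 437 = - \frac{124271}{285}$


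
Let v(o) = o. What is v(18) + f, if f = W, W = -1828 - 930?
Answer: -2740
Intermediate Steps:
W = -2758
f = -2758
v(18) + f = 18 - 2758 = -2740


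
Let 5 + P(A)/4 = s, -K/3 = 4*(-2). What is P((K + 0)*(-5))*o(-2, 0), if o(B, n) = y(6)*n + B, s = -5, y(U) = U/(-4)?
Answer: 80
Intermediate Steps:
K = 24 (K = -12*(-2) = -3*(-8) = 24)
y(U) = -U/4 (y(U) = U*(-¼) = -U/4)
P(A) = -40 (P(A) = -20 + 4*(-5) = -20 - 20 = -40)
o(B, n) = B - 3*n/2 (o(B, n) = (-¼*6)*n + B = -3*n/2 + B = B - 3*n/2)
P((K + 0)*(-5))*o(-2, 0) = -40*(-2 - 3/2*0) = -40*(-2 + 0) = -40*(-2) = 80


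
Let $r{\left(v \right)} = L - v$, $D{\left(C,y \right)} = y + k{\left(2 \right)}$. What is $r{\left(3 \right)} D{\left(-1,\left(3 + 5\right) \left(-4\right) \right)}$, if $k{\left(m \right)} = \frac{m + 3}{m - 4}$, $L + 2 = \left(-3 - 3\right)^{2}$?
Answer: $- \frac{2139}{2} \approx -1069.5$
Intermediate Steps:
$L = 34$ ($L = -2 + \left(-3 - 3\right)^{2} = -2 + \left(-6\right)^{2} = -2 + 36 = 34$)
$k{\left(m \right)} = \frac{3 + m}{-4 + m}$
$D{\left(C,y \right)} = - \frac{5}{2} + y$ ($D{\left(C,y \right)} = y + \frac{3 + 2}{-4 + 2} = y + \frac{1}{-2} \cdot 5 = y - \frac{5}{2} = - \frac{5}{2} + y$)
$r{\left(v \right)} = 34 - v$
$r{\left(3 \right)} D{\left(-1,\left(3 + 5\right) \left(-4\right) \right)} = \left(34 - 3\right) \left(- \frac{5}{2} + \left(3 + 5\right) \left(-4\right)\right) = \left(34 - 3\right) \left(- \frac{5}{2} + 8 \left(-4\right)\right) = 31 \left(- \frac{5}{2} - 32\right) = 31 \left(- \frac{69}{2}\right) = - \frac{2139}{2}$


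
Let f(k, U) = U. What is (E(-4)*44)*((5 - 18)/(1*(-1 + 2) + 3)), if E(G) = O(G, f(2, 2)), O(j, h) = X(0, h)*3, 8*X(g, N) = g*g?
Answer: 0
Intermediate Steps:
X(g, N) = g**2/8 (X(g, N) = (g*g)/8 = g**2/8)
O(j, h) = 0 (O(j, h) = ((1/8)*0**2)*3 = ((1/8)*0)*3 = 0*3 = 0)
E(G) = 0
(E(-4)*44)*((5 - 18)/(1*(-1 + 2) + 3)) = (0*44)*((5 - 18)/(1*(-1 + 2) + 3)) = 0*(-13/(1*1 + 3)) = 0*(-13/(1 + 3)) = 0*(-13/4) = 0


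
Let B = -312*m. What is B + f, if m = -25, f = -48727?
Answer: -40927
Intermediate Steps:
B = 7800 (B = -312*(-25) = 7800)
B + f = 7800 - 48727 = -40927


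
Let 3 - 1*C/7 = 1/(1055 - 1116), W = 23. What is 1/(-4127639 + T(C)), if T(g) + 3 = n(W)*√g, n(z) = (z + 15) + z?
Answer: -2063821/8518714200798 - √19642/8518714200798 ≈ -2.4229e-7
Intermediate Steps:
n(z) = 15 + 2*z (n(z) = (15 + z) + z = 15 + 2*z)
C = 1288/61 (C = 21 - 7/(1055 - 1116) = 21 - 7/(-61) = 21 - 7*(-1/61) = 21 + 7/61 = 1288/61 ≈ 21.115)
T(g) = -3 + 61*√g (T(g) = -3 + (15 + 2*23)*√g = -3 + (15 + 46)*√g = -3 + 61*√g)
1/(-4127639 + T(C)) = 1/(-4127639 + (-3 + 61*√(1288/61))) = 1/(-4127639 + (-3 + 61*(2*√19642/61))) = 1/(-4127639 + (-3 + 2*√19642)) = 1/(-4127642 + 2*√19642)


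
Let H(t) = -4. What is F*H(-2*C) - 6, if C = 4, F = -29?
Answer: 110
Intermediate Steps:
F*H(-2*C) - 6 = -29*(-4) - 6 = 116 - 6 = 110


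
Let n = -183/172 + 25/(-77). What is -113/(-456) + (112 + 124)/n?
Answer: -1423188121/8386296 ≈ -169.70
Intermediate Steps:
n = -18391/13244 (n = -183*1/172 + 25*(-1/77) = -183/172 - 25/77 = -18391/13244 ≈ -1.3886)
-113/(-456) + (112 + 124)/n = -113/(-456) + (112 + 124)/(-18391/13244) = -113*(-1/456) + 236*(-13244/18391) = 113/456 - 3125584/18391 = -1423188121/8386296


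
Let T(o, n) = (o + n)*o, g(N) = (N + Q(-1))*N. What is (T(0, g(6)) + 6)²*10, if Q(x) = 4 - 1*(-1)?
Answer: 360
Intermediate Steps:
Q(x) = 5 (Q(x) = 4 + 1 = 5)
g(N) = N*(5 + N) (g(N) = (N + 5)*N = (5 + N)*N = N*(5 + N))
T(o, n) = o*(n + o) (T(o, n) = (n + o)*o = o*(n + o))
(T(0, g(6)) + 6)²*10 = (0*(6*(5 + 6) + 0) + 6)²*10 = (0*(6*11 + 0) + 6)²*10 = (0*(66 + 0) + 6)²*10 = (0*66 + 6)²*10 = (0 + 6)²*10 = 6²*10 = 36*10 = 360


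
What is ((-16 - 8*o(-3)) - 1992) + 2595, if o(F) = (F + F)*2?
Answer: 683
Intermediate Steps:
o(F) = 4*F (o(F) = (2*F)*2 = 4*F)
((-16 - 8*o(-3)) - 1992) + 2595 = ((-16 - 32*(-3)) - 1992) + 2595 = ((-16 - 8*(-12)) - 1992) + 2595 = ((-16 + 96) - 1992) + 2595 = (80 - 1992) + 2595 = -1912 + 2595 = 683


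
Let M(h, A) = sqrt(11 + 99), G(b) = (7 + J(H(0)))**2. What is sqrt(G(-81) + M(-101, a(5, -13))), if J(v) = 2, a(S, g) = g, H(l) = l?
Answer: sqrt(81 + sqrt(110)) ≈ 9.5649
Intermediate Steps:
G(b) = 81 (G(b) = (7 + 2)**2 = 9**2 = 81)
M(h, A) = sqrt(110)
sqrt(G(-81) + M(-101, a(5, -13))) = sqrt(81 + sqrt(110))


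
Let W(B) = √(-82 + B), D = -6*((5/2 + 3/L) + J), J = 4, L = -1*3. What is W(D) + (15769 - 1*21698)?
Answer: -5929 + I*√115 ≈ -5929.0 + 10.724*I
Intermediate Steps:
L = -3
D = -33 (D = -6*((5/2 + 3/(-3)) + 4) = -6*((5*(½) + 3*(-⅓)) + 4) = -6*((5/2 - 1) + 4) = -6*(3/2 + 4) = -6*11/2 = -33)
W(D) + (15769 - 1*21698) = √(-82 - 33) + (15769 - 1*21698) = √(-115) + (15769 - 21698) = I*√115 - 5929 = -5929 + I*√115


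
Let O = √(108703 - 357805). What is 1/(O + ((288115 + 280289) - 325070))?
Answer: 17381/4229406047 - 3*I*√27678/59211684658 ≈ 4.1096e-6 - 8.4291e-9*I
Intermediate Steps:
O = 3*I*√27678 (O = √(-249102) = 3*I*√27678 ≈ 499.1*I)
1/(O + ((288115 + 280289) - 325070)) = 1/(3*I*√27678 + ((288115 + 280289) - 325070)) = 1/(3*I*√27678 + (568404 - 325070)) = 1/(3*I*√27678 + 243334) = 1/(243334 + 3*I*√27678)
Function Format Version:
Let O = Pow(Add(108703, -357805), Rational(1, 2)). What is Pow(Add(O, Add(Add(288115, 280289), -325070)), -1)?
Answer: Add(Rational(17381, 4229406047), Mul(Rational(-3, 59211684658), I, Pow(27678, Rational(1, 2)))) ≈ Add(4.1096e-6, Mul(-8.4291e-9, I))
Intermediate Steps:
O = Mul(3, I, Pow(27678, Rational(1, 2))) (O = Pow(-249102, Rational(1, 2)) = Mul(3, I, Pow(27678, Rational(1, 2))) ≈ Mul(499.10, I))
Pow(Add(O, Add(Add(288115, 280289), -325070)), -1) = Pow(Add(Mul(3, I, Pow(27678, Rational(1, 2))), Add(Add(288115, 280289), -325070)), -1) = Pow(Add(Mul(3, I, Pow(27678, Rational(1, 2))), Add(568404, -325070)), -1) = Pow(Add(Mul(3, I, Pow(27678, Rational(1, 2))), 243334), -1) = Pow(Add(243334, Mul(3, I, Pow(27678, Rational(1, 2)))), -1)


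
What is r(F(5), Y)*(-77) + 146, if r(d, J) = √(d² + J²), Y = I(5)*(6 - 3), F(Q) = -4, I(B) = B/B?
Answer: -239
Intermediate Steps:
I(B) = 1
Y = 3 (Y = 1*(6 - 3) = 1*3 = 3)
r(d, J) = √(J² + d²)
r(F(5), Y)*(-77) + 146 = √(3² + (-4)²)*(-77) + 146 = √(9 + 16)*(-77) + 146 = √25*(-77) + 146 = 5*(-77) + 146 = -385 + 146 = -239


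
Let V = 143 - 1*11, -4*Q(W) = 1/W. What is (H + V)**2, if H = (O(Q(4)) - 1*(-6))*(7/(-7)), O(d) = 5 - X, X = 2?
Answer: 15129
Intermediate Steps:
Q(W) = -1/(4*W)
V = 132 (V = 143 - 11 = 132)
O(d) = 3 (O(d) = 5 - 1*2 = 5 - 2 = 3)
H = -9 (H = (3 - 1*(-6))*(7/(-7)) = (3 + 6)*(7*(-1/7)) = 9*(-1) = -9)
(H + V)**2 = (-9 + 132)**2 = 123**2 = 15129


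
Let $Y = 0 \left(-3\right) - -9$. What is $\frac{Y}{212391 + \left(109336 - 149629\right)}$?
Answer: $\frac{1}{19122} \approx 5.2296 \cdot 10^{-5}$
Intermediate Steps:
$Y = 9$ ($Y = 0 + 9 = 9$)
$\frac{Y}{212391 + \left(109336 - 149629\right)} = \frac{1}{212391 + \left(109336 - 149629\right)} 9 = \frac{1}{212391 - 40293} \cdot 9 = \frac{1}{172098} \cdot 9 = \frac{1}{19122}$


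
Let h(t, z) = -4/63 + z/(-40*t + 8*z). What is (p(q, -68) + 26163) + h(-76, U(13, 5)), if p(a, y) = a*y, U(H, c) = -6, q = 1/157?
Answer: 387124858543/14796936 ≈ 26163.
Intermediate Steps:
q = 1/157 ≈ 0.0063694
h(t, z) = -4/63 + z/(-40*t + 8*z) (h(t, z) = -4*1/63 + z/(-40*t + 8*z) = -4/63 + z/(-40*t + 8*z))
(p(q, -68) + 26163) + h(-76, U(13, 5)) = ((1/157)*(-68) + 26163) + (31*(-6) + 160*(-76))/(504*(-6 - 5*(-76))) = (-68/157 + 26163) + (-186 - 12160)/(504*(-6 + 380)) = 4107523/157 + (1/504)*(-12346)/374 = 4107523/157 + (1/504)*(1/374)*(-12346) = 4107523/157 - 6173/94248 = 387124858543/14796936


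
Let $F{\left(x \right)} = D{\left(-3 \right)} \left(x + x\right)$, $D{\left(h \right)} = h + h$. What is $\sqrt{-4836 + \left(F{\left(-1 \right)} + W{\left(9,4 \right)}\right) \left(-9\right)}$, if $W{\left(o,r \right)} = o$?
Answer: $5 i \sqrt{201} \approx 70.887 i$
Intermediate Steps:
$D{\left(h \right)} = 2 h$
$F{\left(x \right)} = - 12 x$ ($F{\left(x \right)} = 2 \left(-3\right) \left(x + x\right) = - 6 \cdot 2 x = - 12 x$)
$\sqrt{-4836 + \left(F{\left(-1 \right)} + W{\left(9,4 \right)}\right) \left(-9\right)} = \sqrt{-4836 + \left(\left(-12\right) \left(-1\right) + 9\right) \left(-9\right)} = \sqrt{-4836 + \left(12 + 9\right) \left(-9\right)} = \sqrt{-4836 + 21 \left(-9\right)} = \sqrt{-4836 - 189} = \sqrt{-5025} = 5 i \sqrt{201}$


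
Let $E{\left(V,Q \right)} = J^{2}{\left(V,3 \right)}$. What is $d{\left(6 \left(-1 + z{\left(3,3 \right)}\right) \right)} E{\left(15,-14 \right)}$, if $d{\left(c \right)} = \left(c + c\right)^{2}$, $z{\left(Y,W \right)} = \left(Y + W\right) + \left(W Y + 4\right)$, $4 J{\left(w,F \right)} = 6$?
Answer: $104976$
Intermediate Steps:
$J{\left(w,F \right)} = \frac{3}{2}$ ($J{\left(w,F \right)} = \frac{1}{4} \cdot 6 = \frac{3}{2}$)
$z{\left(Y,W \right)} = 4 + W + Y + W Y$ ($z{\left(Y,W \right)} = \left(W + Y\right) + \left(4 + W Y\right) = 4 + W + Y + W Y$)
$d{\left(c \right)} = 4 c^{2}$ ($d{\left(c \right)} = \left(2 c\right)^{2} = 4 c^{2}$)
$E{\left(V,Q \right)} = \frac{9}{4}$ ($E{\left(V,Q \right)} = \left(\frac{3}{2}\right)^{2} = \frac{9}{4}$)
$d{\left(6 \left(-1 + z{\left(3,3 \right)}\right) \right)} E{\left(15,-14 \right)} = 4 \left(6 \left(-1 + \left(4 + 3 + 3 + 3 \cdot 3\right)\right)\right)^{2} \cdot \frac{9}{4} = 4 \left(6 \left(-1 + \left(4 + 3 + 3 + 9\right)\right)\right)^{2} \cdot \frac{9}{4} = 4 \left(6 \left(-1 + 19\right)\right)^{2} \cdot \frac{9}{4} = 4 \left(6 \cdot 18\right)^{2} \cdot \frac{9}{4} = 4 \cdot 108^{2} \cdot \frac{9}{4} = 4 \cdot 11664 \cdot \frac{9}{4} = 46656 \cdot \frac{9}{4} = 104976$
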